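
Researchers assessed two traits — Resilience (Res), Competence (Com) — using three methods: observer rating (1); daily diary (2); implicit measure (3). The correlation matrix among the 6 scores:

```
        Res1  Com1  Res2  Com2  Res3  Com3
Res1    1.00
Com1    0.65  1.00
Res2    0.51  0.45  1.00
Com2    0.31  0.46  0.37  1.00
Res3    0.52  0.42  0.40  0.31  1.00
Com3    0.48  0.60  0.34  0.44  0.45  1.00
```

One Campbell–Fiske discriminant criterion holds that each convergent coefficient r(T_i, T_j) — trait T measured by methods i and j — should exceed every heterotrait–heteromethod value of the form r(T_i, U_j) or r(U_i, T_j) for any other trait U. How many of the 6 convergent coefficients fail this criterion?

Convergent coefficients and their comparison sets:
Res (methods 1·2): 0.51 vs {0.31, 0.45} → pass.
Res (methods 1·3): 0.52 vs {0.48, 0.42} → pass.
Res (methods 2·3): 0.40 vs {0.34, 0.31} → pass.
Com (methods 1·2): 0.46 vs {0.45, 0.31} → pass.
Com (methods 1·3): 0.60 vs {0.42, 0.48} → pass.
Com (methods 2·3): 0.44 vs {0.31, 0.34} → pass.
0 of 6 fail.

0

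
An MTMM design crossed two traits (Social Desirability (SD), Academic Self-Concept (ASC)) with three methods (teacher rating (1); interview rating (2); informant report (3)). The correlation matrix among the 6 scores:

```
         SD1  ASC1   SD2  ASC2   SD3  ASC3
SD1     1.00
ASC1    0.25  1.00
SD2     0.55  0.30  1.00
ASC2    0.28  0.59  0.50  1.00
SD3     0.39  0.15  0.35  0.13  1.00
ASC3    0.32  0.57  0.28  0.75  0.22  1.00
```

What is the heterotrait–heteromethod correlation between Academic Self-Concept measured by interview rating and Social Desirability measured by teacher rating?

Different traits and methods: r(ASC2, SD1) = 0.28.

0.28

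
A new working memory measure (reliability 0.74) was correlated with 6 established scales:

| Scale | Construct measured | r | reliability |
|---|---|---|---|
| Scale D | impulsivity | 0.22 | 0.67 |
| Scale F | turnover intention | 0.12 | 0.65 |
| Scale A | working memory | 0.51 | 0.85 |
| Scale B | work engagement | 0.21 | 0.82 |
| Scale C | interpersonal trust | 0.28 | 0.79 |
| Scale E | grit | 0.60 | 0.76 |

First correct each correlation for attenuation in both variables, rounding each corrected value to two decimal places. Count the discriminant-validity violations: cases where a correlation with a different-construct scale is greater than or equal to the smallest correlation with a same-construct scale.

Disattenuated r (r / √(r_scale · r_new)):
  Scale D (disc): 0.22 / √(0.67·0.74) = 0.31
  Scale F (disc): 0.12 / √(0.65·0.74) = 0.17
  Scale A (conv): 0.51 / √(0.85·0.74) = 0.64
  Scale B (disc): 0.21 / √(0.82·0.74) = 0.27
  Scale C (disc): 0.28 / √(0.79·0.74) = 0.37
  Scale E (disc): 0.60 / √(0.76·0.74) = 0.80
Smallest convergent = 0.64. Discriminant values: 0.31, 0.17, 0.27, 0.37, 0.80; count ≥ 0.64 → 1.

1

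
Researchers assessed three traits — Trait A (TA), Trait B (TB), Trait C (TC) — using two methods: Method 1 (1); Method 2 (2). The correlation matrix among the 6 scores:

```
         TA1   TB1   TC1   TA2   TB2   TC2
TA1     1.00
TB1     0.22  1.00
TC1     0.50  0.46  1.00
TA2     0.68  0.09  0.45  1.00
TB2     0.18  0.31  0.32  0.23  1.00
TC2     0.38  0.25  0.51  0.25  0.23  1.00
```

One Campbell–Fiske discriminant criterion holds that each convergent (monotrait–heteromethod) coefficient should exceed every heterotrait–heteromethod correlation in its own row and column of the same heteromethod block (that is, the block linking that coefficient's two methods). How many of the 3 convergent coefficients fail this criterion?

Convergent coefficients and their comparison sets:
TA (methods 1·2): 0.68 vs {0.18, 0.09, 0.38, 0.45} → pass.
TB (methods 1·2): 0.31 vs {0.09, 0.18, 0.25, 0.32} → fail.
TC (methods 1·2): 0.51 vs {0.45, 0.38, 0.32, 0.25} → pass.
1 of 3 fail.

1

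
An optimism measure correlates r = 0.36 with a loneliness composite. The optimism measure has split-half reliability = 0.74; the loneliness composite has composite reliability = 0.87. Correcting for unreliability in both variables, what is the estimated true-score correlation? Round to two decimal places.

0.45

r_true = r_obs / √(r_xx · r_yy) = 0.36 / √(0.74 × 0.87) = 0.36 / √0.6438 = 0.36 / 0.8024 ≈ 0.45.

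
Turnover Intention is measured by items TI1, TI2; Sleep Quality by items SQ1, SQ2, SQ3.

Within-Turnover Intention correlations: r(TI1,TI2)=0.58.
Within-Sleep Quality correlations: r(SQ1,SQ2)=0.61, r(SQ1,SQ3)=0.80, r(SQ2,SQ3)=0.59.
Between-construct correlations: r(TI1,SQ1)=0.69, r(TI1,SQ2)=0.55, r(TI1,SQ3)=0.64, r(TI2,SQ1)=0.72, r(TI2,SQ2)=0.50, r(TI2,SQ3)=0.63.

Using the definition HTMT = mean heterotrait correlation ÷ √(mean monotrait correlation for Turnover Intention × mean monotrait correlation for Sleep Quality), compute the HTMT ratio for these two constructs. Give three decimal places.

Mean between = 3.73/6 = 0.6217.
Mean within-TI = 0.58/1 = 0.5800; mean within-SQ = 2.00/3 = 0.6667.
Geometric mean = √(0.5800 × 0.6667) = 0.6218.
HTMT = 0.6217 / 0.6218 = 1.000.

1.000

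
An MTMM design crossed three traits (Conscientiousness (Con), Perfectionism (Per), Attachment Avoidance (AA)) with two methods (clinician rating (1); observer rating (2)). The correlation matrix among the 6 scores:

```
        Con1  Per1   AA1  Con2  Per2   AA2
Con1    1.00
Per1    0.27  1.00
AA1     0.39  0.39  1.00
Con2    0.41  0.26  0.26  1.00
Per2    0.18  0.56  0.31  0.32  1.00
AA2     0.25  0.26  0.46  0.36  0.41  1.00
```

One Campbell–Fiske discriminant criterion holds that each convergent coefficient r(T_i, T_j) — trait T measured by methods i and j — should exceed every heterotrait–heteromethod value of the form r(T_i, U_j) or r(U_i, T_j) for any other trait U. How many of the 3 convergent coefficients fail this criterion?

0

Each convergent coefficient versus the relevant comparison correlations:
Con (methods 1·2): 0.41 vs {0.18, 0.26, 0.25, 0.26} → pass.
Per (methods 1·2): 0.56 vs {0.26, 0.18, 0.26, 0.31} → pass.
AA (methods 1·2): 0.46 vs {0.26, 0.25, 0.31, 0.26} → pass.
0 of 3 fail.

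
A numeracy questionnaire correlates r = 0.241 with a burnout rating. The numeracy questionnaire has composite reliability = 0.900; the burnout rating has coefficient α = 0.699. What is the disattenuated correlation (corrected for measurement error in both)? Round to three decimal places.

0.304

r_true = r_obs / √(r_xx · r_yy) = 0.241 / √(0.900 × 0.699) = 0.241 / √0.629100 = 0.241 / 0.7932 ≈ 0.304.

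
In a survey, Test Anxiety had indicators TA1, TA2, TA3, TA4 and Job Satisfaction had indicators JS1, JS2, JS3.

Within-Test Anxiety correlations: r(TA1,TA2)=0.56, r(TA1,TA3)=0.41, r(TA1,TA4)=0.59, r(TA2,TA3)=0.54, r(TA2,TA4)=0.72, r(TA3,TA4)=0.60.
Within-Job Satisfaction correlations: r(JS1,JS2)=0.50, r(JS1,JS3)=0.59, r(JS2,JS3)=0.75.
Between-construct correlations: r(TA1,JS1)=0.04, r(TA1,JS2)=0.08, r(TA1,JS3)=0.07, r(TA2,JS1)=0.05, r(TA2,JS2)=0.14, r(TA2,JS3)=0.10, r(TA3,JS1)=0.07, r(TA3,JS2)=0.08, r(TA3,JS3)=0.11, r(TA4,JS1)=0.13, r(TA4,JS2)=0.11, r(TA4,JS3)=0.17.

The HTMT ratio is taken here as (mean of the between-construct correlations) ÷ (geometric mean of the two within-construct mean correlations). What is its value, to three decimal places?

0.162

Between-construct mean = 1.15/12 = 0.0958.
Mean within-TA = 3.42/6 = 0.5700; mean within-JS = 1.84/3 = 0.6133.
Geometric mean = √(0.5700 × 0.6133) = 0.5913.
HTMT = 0.0958 / 0.5913 = 0.162.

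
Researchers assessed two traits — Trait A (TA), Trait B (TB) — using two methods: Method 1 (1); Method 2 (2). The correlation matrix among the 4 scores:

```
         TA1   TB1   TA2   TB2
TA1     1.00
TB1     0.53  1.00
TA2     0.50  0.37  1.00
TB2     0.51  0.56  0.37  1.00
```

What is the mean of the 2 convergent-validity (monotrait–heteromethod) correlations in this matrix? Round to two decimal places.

Convergent values: 0.50, 0.56; mean = 1.06/2 = 0.53.

0.53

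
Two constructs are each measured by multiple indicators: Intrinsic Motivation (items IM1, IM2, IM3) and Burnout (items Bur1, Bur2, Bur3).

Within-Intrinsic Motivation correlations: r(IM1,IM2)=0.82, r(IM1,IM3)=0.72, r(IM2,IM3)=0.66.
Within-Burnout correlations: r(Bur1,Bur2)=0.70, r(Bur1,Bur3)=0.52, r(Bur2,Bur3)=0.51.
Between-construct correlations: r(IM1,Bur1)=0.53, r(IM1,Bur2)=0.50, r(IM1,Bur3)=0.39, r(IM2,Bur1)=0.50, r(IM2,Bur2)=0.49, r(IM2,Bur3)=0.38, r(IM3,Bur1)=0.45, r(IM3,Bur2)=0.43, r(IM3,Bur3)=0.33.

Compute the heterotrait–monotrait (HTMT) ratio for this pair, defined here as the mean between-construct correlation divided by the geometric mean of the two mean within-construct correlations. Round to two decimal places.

Between-construct mean = 4.00/9 = 0.4444.
Mean within-IM = 2.20/3 = 0.7333; mean within-Bur = 1.73/3 = 0.5767.
Geometric mean = √(0.7333 × 0.5767) = 0.6503.
HTMT = 0.4444 / 0.6503 = 0.68.

0.68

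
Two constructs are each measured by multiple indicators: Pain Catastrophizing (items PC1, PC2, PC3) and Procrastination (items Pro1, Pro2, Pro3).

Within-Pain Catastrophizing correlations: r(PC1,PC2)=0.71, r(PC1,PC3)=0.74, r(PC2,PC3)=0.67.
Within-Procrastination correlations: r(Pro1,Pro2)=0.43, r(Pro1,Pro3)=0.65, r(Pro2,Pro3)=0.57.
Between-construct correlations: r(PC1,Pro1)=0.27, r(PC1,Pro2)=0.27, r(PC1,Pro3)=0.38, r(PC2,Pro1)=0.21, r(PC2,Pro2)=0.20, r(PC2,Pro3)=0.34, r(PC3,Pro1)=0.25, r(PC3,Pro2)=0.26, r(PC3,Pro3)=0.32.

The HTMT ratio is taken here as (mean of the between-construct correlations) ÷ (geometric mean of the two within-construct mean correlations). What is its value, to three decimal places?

Mean between = 2.50/9 = 0.2778.
Mean within-PC = 2.12/3 = 0.7067; mean within-Pro = 1.65/3 = 0.5500.
Geometric mean = √(0.7067 × 0.5500) = 0.6234.
HTMT = 0.2778 / 0.6234 = 0.446.

0.446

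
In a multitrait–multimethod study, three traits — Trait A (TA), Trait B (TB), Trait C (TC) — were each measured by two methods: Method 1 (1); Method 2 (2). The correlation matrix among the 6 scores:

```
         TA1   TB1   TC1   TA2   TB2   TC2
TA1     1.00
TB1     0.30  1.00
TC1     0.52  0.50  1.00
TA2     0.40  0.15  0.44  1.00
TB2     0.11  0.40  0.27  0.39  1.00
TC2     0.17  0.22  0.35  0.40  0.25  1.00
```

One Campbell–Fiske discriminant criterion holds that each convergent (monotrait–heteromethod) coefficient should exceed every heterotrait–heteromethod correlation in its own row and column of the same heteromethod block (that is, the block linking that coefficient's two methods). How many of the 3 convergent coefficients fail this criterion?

Convergent coefficients and their comparison sets:
TA (methods 1·2): 0.40 vs {0.11, 0.15, 0.17, 0.44} → fail.
TB (methods 1·2): 0.40 vs {0.15, 0.11, 0.22, 0.27} → pass.
TC (methods 1·2): 0.35 vs {0.44, 0.17, 0.27, 0.22} → fail.
2 of 3 fail.

2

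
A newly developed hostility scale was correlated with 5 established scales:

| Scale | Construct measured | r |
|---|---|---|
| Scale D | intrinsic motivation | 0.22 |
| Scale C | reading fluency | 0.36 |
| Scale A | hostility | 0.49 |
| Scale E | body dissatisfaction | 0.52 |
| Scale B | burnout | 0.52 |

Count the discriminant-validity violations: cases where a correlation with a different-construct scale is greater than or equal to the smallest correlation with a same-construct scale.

2

Convergent (same construct = hostility): Scale A.
Smallest convergent = 0.49. Discriminant values: 0.22, 0.36, 0.52, 0.52; count ≥ 0.49 → 2.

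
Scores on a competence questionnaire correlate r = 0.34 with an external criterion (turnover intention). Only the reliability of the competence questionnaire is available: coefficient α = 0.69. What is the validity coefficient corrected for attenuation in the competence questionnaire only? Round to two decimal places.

0.41

Single correction: r_c = r_obs / √r_xx = 0.34 / √0.69 = 0.34 / 0.8307 ≈ 0.41.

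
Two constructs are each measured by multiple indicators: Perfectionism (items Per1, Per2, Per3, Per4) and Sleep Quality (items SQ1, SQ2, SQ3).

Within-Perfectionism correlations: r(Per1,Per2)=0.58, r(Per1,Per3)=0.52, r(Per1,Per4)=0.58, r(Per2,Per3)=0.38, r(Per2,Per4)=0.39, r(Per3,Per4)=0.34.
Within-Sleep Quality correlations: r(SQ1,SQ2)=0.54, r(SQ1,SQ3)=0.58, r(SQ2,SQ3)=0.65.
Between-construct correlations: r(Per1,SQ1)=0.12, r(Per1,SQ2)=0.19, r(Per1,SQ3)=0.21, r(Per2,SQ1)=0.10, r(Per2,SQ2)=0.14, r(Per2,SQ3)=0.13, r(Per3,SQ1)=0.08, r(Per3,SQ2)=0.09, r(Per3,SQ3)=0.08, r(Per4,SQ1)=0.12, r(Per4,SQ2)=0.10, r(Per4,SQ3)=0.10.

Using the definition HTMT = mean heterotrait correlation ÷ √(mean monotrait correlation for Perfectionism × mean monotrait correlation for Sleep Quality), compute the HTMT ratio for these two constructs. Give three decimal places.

Between-construct mean = 1.46/12 = 0.1217.
Mean within-Per = 2.79/6 = 0.4650; mean within-SQ = 1.77/3 = 0.5900.
Geometric mean = √(0.4650 × 0.5900) = 0.5238.
HTMT = 0.1217 / 0.5238 = 0.232.

0.232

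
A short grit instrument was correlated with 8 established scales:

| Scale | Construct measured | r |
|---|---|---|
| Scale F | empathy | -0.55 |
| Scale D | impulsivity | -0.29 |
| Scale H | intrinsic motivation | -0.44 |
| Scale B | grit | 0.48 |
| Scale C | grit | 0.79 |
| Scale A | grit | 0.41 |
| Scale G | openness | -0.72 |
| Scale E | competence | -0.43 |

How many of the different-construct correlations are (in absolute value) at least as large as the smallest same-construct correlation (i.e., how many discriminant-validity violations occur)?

Convergent (same construct = grit): Scale B, Scale C, Scale A.
Smallest convergent = 0.41. Discriminant |r|: 0.55, 0.29, 0.44, 0.72, 0.43; count ≥ 0.41 → 4.

4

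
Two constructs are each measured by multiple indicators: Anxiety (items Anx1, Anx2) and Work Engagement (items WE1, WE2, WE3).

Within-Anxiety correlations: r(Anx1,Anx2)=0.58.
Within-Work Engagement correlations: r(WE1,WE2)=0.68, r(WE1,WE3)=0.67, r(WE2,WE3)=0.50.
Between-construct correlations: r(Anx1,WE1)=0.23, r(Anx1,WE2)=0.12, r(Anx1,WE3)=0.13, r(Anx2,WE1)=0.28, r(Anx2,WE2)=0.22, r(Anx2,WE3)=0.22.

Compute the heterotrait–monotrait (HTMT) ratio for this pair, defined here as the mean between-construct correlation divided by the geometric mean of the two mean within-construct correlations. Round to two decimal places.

Between-construct mean = 1.20/6 = 0.2000.
Mean within-Anx = 0.58/1 = 0.5800; mean within-WE = 1.85/3 = 0.6167.
Geometric mean = √(0.5800 × 0.6167) = 0.5981.
HTMT = 0.2000 / 0.5981 = 0.33.

0.33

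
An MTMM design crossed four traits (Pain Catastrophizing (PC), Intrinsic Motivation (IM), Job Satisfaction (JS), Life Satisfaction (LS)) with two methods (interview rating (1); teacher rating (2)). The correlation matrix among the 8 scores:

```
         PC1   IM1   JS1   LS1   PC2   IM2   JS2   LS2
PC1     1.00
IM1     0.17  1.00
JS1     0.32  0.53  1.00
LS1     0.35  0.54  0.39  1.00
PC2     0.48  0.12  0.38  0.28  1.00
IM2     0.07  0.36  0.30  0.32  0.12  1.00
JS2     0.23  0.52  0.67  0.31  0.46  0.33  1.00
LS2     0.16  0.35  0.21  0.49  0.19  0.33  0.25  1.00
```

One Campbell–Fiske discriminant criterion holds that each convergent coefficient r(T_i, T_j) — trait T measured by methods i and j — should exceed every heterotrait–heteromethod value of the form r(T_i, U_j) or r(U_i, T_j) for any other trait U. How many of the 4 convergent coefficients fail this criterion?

Convergent coefficients and their comparison sets:
PC (methods 1·2): 0.48 vs {0.07, 0.12, 0.23, 0.38, 0.16, 0.28} → pass.
IM (methods 1·2): 0.36 vs {0.12, 0.07, 0.52, 0.30, 0.35, 0.32} → fail.
JS (methods 1·2): 0.67 vs {0.38, 0.23, 0.30, 0.52, 0.21, 0.31} → pass.
LS (methods 1·2): 0.49 vs {0.28, 0.16, 0.32, 0.35, 0.31, 0.21} → pass.
1 of 4 fail.

1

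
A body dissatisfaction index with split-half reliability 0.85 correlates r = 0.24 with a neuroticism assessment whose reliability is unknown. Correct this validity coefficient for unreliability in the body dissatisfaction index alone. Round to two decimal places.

Single correction: r_c = r_obs / √r_xx = 0.24 / √0.85 = 0.24 / 0.9220 ≈ 0.26.

0.26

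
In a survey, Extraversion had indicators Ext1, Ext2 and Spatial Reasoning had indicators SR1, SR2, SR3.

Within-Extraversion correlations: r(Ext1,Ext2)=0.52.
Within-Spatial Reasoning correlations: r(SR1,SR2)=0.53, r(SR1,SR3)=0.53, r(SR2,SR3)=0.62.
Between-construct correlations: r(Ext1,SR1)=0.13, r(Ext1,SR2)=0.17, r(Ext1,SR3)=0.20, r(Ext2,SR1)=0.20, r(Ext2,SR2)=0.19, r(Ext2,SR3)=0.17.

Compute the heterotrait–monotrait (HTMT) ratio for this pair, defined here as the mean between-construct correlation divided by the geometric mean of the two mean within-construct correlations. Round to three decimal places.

Mean heterotrait r = 1.06/6 = 0.1767.
Mean within-Ext = 0.52/1 = 0.5200; mean within-SR = 1.68/3 = 0.5600.
Geometric mean = √(0.5200 × 0.5600) = 0.5396.
HTMT = 0.1767 / 0.5396 = 0.327.

0.327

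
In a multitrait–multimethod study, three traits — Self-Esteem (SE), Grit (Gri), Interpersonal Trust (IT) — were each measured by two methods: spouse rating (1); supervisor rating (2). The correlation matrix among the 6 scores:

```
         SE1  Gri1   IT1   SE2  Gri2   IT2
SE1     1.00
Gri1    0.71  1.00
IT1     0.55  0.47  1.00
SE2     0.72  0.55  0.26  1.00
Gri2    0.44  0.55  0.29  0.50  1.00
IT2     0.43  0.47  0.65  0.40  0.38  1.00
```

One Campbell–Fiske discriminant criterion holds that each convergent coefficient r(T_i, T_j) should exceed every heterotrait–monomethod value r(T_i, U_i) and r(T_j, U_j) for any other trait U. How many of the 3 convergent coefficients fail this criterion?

1

Each convergent coefficient versus the relevant comparison correlations:
SE (methods 1·2): 0.72 vs {0.71, 0.50, 0.55, 0.40} → pass.
Gri (methods 1·2): 0.55 vs {0.71, 0.50, 0.47, 0.38} → fail.
IT (methods 1·2): 0.65 vs {0.55, 0.40, 0.47, 0.38} → pass.
1 of 3 fail.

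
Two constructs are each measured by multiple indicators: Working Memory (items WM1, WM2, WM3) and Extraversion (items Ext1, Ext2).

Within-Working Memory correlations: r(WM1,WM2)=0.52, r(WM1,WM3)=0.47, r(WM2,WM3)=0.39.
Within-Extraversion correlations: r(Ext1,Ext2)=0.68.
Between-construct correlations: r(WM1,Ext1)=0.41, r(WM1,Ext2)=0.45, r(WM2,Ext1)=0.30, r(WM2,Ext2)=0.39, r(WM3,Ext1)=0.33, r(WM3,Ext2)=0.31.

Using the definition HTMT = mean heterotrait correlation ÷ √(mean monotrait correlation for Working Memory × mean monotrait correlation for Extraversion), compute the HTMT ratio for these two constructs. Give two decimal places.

Mean between = 2.19/6 = 0.3650.
Mean within-WM = 1.38/3 = 0.4600; mean within-Ext = 0.68/1 = 0.6800.
Geometric mean = √(0.4600 × 0.6800) = 0.5593.
HTMT = 0.3650 / 0.5593 = 0.65.

0.65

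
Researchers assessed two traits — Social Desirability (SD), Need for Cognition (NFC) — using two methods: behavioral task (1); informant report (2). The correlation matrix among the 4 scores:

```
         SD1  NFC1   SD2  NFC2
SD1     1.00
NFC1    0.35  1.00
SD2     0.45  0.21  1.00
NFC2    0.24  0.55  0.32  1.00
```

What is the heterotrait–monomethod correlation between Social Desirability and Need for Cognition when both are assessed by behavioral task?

Different traits, same method: r(SD1, NFC1) = 0.35.

0.35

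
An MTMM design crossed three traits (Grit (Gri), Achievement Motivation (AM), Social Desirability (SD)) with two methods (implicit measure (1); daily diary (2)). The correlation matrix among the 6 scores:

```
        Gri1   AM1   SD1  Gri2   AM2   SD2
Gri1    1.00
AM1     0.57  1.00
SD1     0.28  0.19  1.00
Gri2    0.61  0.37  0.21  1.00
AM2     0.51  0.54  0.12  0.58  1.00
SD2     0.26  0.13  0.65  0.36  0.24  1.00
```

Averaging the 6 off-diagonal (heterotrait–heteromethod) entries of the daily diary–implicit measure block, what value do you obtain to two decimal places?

HTHM values (method 2 × method 1): 0.37, 0.21, 0.51, 0.12, 0.26, 0.13; mean = 1.60/6 = 0.27.

0.27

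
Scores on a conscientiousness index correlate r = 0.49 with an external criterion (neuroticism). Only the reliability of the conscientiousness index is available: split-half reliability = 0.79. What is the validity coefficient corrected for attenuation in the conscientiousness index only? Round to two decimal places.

0.55

Single correction: r_c = r_obs / √r_xx = 0.49 / √0.79 = 0.49 / 0.8888 ≈ 0.55.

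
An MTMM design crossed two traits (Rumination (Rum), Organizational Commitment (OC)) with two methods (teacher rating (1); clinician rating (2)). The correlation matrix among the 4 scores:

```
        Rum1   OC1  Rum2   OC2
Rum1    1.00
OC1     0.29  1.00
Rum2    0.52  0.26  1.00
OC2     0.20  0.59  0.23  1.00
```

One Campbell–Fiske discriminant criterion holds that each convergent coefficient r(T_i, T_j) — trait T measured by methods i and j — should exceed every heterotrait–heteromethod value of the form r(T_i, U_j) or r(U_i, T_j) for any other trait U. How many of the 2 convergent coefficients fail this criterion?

Convergent coefficients and their comparison sets:
Rum (methods 1·2): 0.52 vs {0.20, 0.26} → pass.
OC (methods 1·2): 0.59 vs {0.26, 0.20} → pass.
0 of 2 fail.

0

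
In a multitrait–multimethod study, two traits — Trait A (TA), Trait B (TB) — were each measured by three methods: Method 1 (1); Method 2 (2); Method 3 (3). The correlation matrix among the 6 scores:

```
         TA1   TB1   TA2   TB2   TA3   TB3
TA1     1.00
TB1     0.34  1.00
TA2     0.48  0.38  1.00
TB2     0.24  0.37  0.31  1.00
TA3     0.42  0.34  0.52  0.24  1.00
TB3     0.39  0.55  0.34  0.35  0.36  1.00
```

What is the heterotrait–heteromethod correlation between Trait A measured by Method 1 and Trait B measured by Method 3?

Different traits and methods: r(TA1, TB3) = 0.39.

0.39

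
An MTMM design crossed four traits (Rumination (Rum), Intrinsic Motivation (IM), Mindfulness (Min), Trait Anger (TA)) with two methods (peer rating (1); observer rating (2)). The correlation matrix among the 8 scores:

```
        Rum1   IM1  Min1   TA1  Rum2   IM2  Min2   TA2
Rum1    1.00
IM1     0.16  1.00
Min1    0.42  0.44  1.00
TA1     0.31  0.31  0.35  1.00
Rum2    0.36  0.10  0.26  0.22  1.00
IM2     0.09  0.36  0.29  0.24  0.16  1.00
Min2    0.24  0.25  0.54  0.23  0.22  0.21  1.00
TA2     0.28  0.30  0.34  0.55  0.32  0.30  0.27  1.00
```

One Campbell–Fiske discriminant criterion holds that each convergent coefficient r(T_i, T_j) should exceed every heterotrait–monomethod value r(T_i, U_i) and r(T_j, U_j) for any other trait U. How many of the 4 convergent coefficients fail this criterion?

Each convergent coefficient versus the relevant comparison correlations:
Rum (methods 1·2): 0.36 vs {0.16, 0.16, 0.42, 0.22, 0.31, 0.32} → fail.
IM (methods 1·2): 0.36 vs {0.16, 0.16, 0.44, 0.21, 0.31, 0.30} → fail.
Min (methods 1·2): 0.54 vs {0.42, 0.22, 0.44, 0.21, 0.35, 0.27} → pass.
TA (methods 1·2): 0.55 vs {0.31, 0.32, 0.31, 0.30, 0.35, 0.27} → pass.
2 of 4 fail.

2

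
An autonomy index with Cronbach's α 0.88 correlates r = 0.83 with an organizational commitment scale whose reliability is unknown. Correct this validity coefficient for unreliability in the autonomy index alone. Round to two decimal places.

Single correction: r_c = r_obs / √r_xx = 0.83 / √0.88 = 0.83 / 0.9381 ≈ 0.88.

0.88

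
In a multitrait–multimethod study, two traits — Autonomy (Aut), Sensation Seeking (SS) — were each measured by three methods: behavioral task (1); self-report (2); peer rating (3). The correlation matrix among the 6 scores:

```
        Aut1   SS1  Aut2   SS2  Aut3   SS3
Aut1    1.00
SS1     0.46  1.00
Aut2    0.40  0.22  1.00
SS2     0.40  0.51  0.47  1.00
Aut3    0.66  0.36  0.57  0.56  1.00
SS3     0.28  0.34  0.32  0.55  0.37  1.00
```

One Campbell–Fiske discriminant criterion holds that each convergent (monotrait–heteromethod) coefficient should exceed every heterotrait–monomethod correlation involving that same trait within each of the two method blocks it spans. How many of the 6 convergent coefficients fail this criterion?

2

Convergent coefficients and their comparison sets:
Aut (methods 1·2): 0.40 vs {0.46, 0.47} → fail.
Aut (methods 1·3): 0.66 vs {0.46, 0.37} → pass.
Aut (methods 2·3): 0.57 vs {0.47, 0.37} → pass.
SS (methods 1·2): 0.51 vs {0.46, 0.47} → pass.
SS (methods 1·3): 0.34 vs {0.46, 0.37} → fail.
SS (methods 2·3): 0.55 vs {0.47, 0.37} → pass.
2 of 6 fail.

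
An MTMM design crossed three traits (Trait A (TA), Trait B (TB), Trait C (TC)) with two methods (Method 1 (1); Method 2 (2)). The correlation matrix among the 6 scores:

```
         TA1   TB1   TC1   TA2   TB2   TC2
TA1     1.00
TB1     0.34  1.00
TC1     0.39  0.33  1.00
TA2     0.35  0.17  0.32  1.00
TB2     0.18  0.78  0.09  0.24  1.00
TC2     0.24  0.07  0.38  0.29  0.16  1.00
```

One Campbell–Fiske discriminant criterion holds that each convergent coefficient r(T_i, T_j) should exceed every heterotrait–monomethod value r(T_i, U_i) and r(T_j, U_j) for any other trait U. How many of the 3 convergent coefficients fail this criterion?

2

Checking each validity diagonal entry against its comparison values:
TA (methods 1·2): 0.35 vs {0.34, 0.24, 0.39, 0.29} → fail.
TB (methods 1·2): 0.78 vs {0.34, 0.24, 0.33, 0.16} → pass.
TC (methods 1·2): 0.38 vs {0.39, 0.29, 0.33, 0.16} → fail.
2 of 3 fail.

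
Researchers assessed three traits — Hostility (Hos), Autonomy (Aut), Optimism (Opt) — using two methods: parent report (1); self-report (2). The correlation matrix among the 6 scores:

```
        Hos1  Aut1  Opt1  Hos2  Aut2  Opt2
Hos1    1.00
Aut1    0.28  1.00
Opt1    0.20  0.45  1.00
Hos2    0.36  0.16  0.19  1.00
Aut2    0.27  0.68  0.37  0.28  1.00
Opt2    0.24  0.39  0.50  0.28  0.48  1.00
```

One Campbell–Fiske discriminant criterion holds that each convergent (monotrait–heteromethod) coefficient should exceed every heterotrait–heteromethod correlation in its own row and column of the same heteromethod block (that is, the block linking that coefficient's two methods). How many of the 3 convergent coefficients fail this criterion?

0

Convergent coefficients and their comparison sets:
Hos (methods 1·2): 0.36 vs {0.27, 0.16, 0.24, 0.19} → pass.
Aut (methods 1·2): 0.68 vs {0.16, 0.27, 0.39, 0.37} → pass.
Opt (methods 1·2): 0.50 vs {0.19, 0.24, 0.37, 0.39} → pass.
0 of 3 fail.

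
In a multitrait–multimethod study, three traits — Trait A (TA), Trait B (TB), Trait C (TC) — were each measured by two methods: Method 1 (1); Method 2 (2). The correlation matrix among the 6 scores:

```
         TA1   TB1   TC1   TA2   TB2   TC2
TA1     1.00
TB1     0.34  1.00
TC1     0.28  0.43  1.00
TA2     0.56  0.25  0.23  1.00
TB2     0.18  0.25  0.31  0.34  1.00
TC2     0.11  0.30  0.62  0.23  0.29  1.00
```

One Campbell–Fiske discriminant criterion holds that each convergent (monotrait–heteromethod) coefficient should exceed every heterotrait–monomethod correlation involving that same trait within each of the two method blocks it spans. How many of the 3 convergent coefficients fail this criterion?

Checking each validity diagonal entry against its comparison values:
TA (methods 1·2): 0.56 vs {0.34, 0.34, 0.28, 0.23} → pass.
TB (methods 1·2): 0.25 vs {0.34, 0.34, 0.43, 0.29} → fail.
TC (methods 1·2): 0.62 vs {0.28, 0.23, 0.43, 0.29} → pass.
1 of 3 fail.

1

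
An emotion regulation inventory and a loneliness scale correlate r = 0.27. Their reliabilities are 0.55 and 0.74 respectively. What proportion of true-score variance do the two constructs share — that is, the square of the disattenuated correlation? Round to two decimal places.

Disattenuated r = 0.27 / √(0.55 × 0.74) = 0.27 / 0.6380 = 0.4232.
Shared true-score variance = 0.4232² = 0.1791 ≈ 0.18.

0.18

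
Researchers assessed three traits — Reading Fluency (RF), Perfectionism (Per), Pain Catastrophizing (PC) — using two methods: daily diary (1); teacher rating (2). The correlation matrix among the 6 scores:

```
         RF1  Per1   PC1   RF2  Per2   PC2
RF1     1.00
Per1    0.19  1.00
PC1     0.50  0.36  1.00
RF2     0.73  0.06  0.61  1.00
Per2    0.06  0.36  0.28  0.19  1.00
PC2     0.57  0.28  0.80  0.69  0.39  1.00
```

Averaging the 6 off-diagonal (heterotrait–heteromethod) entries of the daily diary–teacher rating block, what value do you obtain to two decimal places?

HTHM values (method 1 × method 2): 0.06, 0.57, 0.06, 0.28, 0.61, 0.28; mean = 1.86/6 = 0.31.

0.31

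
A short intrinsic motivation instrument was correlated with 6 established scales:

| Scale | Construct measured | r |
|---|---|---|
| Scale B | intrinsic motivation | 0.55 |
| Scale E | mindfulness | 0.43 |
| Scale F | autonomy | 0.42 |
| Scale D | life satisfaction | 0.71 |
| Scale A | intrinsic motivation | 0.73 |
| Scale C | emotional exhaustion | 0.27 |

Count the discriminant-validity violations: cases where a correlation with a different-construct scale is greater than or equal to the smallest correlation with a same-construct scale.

Convergent (same construct = intrinsic motivation): Scale B, Scale A.
Smallest convergent = 0.55. Discriminant values: 0.43, 0.42, 0.71, 0.27; count ≥ 0.55 → 1.

1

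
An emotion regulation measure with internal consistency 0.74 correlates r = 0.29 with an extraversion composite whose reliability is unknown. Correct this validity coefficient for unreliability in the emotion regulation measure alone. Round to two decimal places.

Single correction: r_c = r_obs / √r_xx = 0.29 / √0.74 = 0.29 / 0.8602 ≈ 0.34.

0.34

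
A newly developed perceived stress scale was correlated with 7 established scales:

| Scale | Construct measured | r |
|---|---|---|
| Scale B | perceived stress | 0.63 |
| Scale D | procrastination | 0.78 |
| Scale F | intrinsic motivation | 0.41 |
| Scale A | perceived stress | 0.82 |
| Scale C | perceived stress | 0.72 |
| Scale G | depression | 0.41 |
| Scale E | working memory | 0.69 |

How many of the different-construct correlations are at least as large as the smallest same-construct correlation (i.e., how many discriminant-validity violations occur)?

2

Convergent (same construct = perceived stress): Scale B, Scale A, Scale C.
Smallest convergent = 0.63. Discriminant values: 0.78, 0.41, 0.41, 0.69; count ≥ 0.63 → 2.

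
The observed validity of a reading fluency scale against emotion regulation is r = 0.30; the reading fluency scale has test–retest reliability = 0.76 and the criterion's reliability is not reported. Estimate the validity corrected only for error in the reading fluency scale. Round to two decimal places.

Single correction: r_c = r_obs / √r_xx = 0.30 / √0.76 = 0.30 / 0.8718 ≈ 0.34.

0.34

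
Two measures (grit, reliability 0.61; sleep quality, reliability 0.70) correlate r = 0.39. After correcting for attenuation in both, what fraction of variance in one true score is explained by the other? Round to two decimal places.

Disattenuated r = 0.39 / √(0.61 × 0.70) = 0.39 / 0.6535 = 0.5968.
Shared true-score variance = 0.5968² = 0.3562 ≈ 0.36.

0.36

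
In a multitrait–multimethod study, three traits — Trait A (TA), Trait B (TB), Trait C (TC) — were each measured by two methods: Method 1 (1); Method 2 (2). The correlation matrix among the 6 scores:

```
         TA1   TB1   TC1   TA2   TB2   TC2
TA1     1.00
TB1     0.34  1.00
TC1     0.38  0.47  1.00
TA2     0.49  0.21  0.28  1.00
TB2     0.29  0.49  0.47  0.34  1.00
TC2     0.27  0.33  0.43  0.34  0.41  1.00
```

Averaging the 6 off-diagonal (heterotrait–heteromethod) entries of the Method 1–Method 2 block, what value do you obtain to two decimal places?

HTHM values (method 1 × method 2): 0.29, 0.27, 0.21, 0.33, 0.28, 0.47; mean = 1.85/6 = 0.31.

0.31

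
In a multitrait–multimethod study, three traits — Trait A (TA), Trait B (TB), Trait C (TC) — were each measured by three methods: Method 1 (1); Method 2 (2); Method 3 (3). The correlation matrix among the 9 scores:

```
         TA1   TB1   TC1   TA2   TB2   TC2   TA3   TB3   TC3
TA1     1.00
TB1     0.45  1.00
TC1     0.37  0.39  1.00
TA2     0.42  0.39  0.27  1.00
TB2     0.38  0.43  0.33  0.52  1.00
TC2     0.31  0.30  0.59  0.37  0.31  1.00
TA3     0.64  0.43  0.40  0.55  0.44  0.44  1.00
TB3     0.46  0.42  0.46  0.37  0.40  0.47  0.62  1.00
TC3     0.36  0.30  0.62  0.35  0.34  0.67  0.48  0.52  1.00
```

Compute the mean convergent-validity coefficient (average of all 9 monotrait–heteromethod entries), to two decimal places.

0.53

Convergent values: 0.42, 0.64, 0.55, 0.43, 0.42, 0.40, 0.59, 0.62, 0.67; mean = 4.74/9 = 0.53.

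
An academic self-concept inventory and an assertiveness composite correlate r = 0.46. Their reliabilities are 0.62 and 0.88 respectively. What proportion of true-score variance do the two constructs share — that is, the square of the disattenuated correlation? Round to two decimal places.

0.39

Disattenuated r = 0.46 / √(0.62 × 0.88) = 0.46 / 0.7386 = 0.6228.
Shared true-score variance = 0.6228² = 0.3879 ≈ 0.39.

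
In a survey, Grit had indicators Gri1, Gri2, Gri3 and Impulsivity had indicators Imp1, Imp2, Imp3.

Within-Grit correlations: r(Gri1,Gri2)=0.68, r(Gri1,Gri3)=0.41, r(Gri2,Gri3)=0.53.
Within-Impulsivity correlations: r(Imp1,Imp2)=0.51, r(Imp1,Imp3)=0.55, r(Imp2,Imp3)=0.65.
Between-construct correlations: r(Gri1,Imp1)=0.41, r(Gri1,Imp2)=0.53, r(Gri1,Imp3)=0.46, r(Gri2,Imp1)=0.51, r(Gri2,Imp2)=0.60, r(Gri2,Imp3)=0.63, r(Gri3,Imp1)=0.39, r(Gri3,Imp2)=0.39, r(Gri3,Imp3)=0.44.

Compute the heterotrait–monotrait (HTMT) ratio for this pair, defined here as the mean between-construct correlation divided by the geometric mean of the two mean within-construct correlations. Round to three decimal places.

Mean heterotrait r = 4.36/9 = 0.4844.
Mean within-Gri = 1.62/3 = 0.5400; mean within-Imp = 1.71/3 = 0.5700.
Geometric mean = √(0.5400 × 0.5700) = 0.5548.
HTMT = 0.4844 / 0.5548 = 0.873.

0.873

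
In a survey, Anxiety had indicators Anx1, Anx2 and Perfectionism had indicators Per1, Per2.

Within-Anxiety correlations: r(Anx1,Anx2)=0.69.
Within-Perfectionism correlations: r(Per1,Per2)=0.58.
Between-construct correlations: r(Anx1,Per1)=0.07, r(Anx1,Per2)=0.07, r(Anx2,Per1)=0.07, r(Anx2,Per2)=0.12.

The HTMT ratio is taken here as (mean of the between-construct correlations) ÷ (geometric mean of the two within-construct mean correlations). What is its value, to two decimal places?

0.13

Mean heterotrait r = 0.33/4 = 0.0825.
Mean within-Anx = 0.69/1 = 0.6900; mean within-Per = 0.58/1 = 0.5800.
Geometric mean = √(0.6900 × 0.5800) = 0.6326.
HTMT = 0.0825 / 0.6326 = 0.13.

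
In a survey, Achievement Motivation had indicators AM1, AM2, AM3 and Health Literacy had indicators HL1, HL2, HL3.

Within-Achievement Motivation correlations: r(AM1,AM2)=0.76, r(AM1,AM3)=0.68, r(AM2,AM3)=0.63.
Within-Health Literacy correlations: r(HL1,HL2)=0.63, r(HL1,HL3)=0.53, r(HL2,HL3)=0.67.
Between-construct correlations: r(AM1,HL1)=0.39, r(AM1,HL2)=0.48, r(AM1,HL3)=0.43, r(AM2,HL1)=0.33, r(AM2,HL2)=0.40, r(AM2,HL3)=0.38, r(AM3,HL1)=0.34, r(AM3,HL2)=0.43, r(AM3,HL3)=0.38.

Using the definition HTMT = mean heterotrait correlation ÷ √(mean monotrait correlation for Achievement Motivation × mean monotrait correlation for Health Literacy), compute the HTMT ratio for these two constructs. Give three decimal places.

Mean heterotrait r = 3.56/9 = 0.3956.
Mean within-AM = 2.07/3 = 0.6900; mean within-HL = 1.83/3 = 0.6100.
Geometric mean = √(0.6900 × 0.6100) = 0.6488.
HTMT = 0.3956 / 0.6488 = 0.610.

0.610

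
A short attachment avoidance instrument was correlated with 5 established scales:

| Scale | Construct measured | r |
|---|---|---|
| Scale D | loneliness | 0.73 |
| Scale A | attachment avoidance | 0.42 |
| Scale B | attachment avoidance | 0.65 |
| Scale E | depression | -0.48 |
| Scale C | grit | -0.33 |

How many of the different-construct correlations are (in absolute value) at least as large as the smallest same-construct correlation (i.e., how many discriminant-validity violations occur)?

2

Convergent (same construct = attachment avoidance): Scale A, Scale B.
Smallest convergent = 0.42. Discriminant |r|: 0.73, 0.48, 0.33; count ≥ 0.42 → 2.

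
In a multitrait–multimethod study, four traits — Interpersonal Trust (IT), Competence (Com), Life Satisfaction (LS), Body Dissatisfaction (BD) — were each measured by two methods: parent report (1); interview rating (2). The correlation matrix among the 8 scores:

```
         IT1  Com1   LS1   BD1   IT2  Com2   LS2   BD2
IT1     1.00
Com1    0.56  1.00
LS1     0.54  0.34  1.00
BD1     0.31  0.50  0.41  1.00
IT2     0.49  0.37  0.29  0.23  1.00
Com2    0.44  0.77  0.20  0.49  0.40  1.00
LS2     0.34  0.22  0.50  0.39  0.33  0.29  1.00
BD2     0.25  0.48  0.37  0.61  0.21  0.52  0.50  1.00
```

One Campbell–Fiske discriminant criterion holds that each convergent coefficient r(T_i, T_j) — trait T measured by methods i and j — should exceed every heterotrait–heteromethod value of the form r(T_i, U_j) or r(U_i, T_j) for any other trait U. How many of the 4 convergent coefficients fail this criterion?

0

Each convergent coefficient versus the relevant comparison correlations:
IT (methods 1·2): 0.49 vs {0.44, 0.37, 0.34, 0.29, 0.25, 0.23} → pass.
Com (methods 1·2): 0.77 vs {0.37, 0.44, 0.22, 0.20, 0.48, 0.49} → pass.
LS (methods 1·2): 0.50 vs {0.29, 0.34, 0.20, 0.22, 0.37, 0.39} → pass.
BD (methods 1·2): 0.61 vs {0.23, 0.25, 0.49, 0.48, 0.39, 0.37} → pass.
0 of 4 fail.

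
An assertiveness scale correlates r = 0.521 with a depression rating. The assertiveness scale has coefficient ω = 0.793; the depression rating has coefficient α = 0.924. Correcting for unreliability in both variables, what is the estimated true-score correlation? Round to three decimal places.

0.609

r_true = r_obs / √(r_xx · r_yy) = 0.521 / √(0.793 × 0.924) = 0.521 / √0.732732 = 0.521 / 0.8560 ≈ 0.609.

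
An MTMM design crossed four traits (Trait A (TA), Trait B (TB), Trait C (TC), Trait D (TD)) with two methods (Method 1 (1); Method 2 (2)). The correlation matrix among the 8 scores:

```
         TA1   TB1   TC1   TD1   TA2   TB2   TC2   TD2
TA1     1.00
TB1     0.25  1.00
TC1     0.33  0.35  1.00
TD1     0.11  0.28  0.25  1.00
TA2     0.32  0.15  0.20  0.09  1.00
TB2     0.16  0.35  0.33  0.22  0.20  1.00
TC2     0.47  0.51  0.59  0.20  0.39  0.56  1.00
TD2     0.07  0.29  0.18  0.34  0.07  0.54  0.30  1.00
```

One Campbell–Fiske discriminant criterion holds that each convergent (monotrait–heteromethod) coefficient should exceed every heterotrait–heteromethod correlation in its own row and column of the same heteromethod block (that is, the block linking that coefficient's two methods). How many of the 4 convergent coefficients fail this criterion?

2

Checking each validity diagonal entry against its comparison values:
TA (methods 1·2): 0.32 vs {0.16, 0.15, 0.47, 0.20, 0.07, 0.09} → fail.
TB (methods 1·2): 0.35 vs {0.15, 0.16, 0.51, 0.33, 0.29, 0.22} → fail.
TC (methods 1·2): 0.59 vs {0.20, 0.47, 0.33, 0.51, 0.18, 0.20} → pass.
TD (methods 1·2): 0.34 vs {0.09, 0.07, 0.22, 0.29, 0.20, 0.18} → pass.
2 of 4 fail.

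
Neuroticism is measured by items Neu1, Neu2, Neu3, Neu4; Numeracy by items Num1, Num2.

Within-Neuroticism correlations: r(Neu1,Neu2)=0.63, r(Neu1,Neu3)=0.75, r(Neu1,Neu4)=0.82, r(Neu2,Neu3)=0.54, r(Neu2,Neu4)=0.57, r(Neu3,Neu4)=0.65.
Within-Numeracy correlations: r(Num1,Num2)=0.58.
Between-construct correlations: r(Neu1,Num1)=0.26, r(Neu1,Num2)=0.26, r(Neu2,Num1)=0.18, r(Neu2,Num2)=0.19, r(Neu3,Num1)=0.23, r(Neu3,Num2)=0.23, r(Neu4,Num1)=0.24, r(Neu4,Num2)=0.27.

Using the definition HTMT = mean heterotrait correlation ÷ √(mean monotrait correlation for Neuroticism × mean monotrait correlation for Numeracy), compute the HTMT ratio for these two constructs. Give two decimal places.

Mean heterotrait r = 1.86/8 = 0.2325.
Mean within-Neu = 3.96/6 = 0.6600; mean within-Num = 0.58/1 = 0.5800.
Geometric mean = √(0.6600 × 0.5800) = 0.6187.
HTMT = 0.2325 / 0.6187 = 0.38.

0.38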